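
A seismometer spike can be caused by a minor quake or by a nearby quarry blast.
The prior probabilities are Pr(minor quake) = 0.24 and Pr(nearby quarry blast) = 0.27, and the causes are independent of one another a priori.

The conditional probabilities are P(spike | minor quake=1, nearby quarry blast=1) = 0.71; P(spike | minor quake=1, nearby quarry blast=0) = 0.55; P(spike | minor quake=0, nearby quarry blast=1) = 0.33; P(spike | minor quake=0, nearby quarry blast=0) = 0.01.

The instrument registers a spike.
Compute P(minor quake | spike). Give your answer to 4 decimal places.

P(minor quake | spike) ≈ 0.6602

P(spike) = 0.01·0.76·0.73 + 0.33·0.76·0.27 + 0.55·0.24·0.73 + 0.71·0.24·0.27 = 0.005548 + 0.067716 + 0.096360 + 0.046008 = 0.215632
The minor quake-present share is 0.096360 + 0.046008 = 0.142368.
P(minor quake | spike) = 0.142368 / 0.215632 ≈ 0.6602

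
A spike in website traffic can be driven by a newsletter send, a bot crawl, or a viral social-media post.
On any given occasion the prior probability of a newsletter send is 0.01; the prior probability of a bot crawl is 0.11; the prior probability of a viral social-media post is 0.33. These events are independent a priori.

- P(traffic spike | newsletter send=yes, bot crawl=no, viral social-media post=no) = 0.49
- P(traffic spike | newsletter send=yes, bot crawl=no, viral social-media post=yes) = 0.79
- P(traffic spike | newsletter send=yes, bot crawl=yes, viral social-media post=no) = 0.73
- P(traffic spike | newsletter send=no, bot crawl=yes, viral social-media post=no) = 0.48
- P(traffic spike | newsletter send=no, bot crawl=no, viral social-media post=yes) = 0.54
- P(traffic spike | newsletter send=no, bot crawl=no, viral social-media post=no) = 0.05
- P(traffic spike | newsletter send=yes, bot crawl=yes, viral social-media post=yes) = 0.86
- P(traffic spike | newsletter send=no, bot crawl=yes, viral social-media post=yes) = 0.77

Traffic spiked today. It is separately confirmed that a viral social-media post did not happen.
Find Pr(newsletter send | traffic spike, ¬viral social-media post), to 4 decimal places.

Pr(newsletter send | traffic spike, ¬viral social-media post) ≈ 0.0509

Sum P(traffic spike|·) weighted by the priors over the 4 (newsletter send, bot crawl) configurations:
  P(traffic spike | ¬viral social-media post) = 0.05*0.99*0.89 + 0.48*0.99*0.11 + 0.49*0.01*0.89 + 0.73*0.01*0.11
        = 0.044055 + 0.052272 + 0.004361 + 0.000803 = 0.101491
Configurations with newsletter send contribute 0.005164, so
  P(newsletter send | traffic spike, ¬viral social-media post) = 0.005164 / 0.101491 ≈ 0.0509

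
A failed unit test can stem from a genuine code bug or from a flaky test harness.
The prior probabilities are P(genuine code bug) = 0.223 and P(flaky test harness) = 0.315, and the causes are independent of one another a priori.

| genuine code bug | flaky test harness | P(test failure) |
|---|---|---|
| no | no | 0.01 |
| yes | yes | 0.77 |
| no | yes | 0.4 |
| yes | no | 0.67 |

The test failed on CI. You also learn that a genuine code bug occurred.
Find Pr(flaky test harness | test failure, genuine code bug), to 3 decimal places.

P(test failure | genuine code bug) = 0.67·0.685 + 0.77·0.315 = 0.458950 + 0.242550 = 0.701500
The flaky test harness-present share is 0.77·0.315 = 0.242550.
P(flaky test harness | test failure, genuine code bug) = 0.242550 / 0.701500 ≈ 0.346

Pr(flaky test harness | test failure, genuine code bug) ≈ 0.346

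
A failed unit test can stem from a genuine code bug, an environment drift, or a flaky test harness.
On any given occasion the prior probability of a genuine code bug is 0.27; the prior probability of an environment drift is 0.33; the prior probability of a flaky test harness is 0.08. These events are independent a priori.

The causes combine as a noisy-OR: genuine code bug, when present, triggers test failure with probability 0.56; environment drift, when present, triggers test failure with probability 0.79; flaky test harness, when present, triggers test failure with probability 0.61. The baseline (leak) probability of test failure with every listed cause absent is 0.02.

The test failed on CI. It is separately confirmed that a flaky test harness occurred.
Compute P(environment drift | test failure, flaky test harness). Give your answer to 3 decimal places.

Under noisy-OR, P(test failure | causes) = 1 − (1−0.02)·∏(1−qᵢ) over the active causes.
P(test failure | flaky test harness) = 0.6178·0.73·0.67 + 0.919738·0.73·0.33 + 0.831832·0.27·0.67 + 0.964685·0.27·0.33 = 0.302166 + 0.221565 + 0.150478 + 0.085953 = 0.760162
Restricting to configurations with environment drift present: 0.221565 + 0.085953 = 0.307518.
Hence the posterior is 0.307518/0.760162 ≈ 0.405.

P(environment drift | test failure, flaky test harness) ≈ 0.405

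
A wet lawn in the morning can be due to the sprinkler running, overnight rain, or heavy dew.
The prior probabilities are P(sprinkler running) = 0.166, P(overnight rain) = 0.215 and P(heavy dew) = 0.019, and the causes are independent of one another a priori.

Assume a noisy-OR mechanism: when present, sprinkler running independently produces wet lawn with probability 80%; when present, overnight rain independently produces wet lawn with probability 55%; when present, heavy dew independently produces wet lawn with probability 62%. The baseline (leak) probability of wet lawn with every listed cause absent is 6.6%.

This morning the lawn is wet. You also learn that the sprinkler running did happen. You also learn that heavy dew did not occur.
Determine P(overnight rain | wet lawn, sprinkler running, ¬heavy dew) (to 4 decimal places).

P(overnight rain | wet lawn, sprinkler running, ¬heavy dew) ≈ 0.2358

Under noisy-OR, P(wet lawn | causes) = 1 − (1−0.066)·∏(1−qᵢ) over the active causes.
P(wet lawn | sprinkler running, ¬heavy dew) = 0.8132·0.785 + 0.91594·0.215 = 0.638362 + 0.196927 = 0.835289
Of this, 0.196927 comes from 0.91594·0.215 (the overnight rain=true cases).
P(overnight rain | wet lawn, sprinkler running, ¬heavy dew) = 0.196927 / 0.835289 ≈ 0.2358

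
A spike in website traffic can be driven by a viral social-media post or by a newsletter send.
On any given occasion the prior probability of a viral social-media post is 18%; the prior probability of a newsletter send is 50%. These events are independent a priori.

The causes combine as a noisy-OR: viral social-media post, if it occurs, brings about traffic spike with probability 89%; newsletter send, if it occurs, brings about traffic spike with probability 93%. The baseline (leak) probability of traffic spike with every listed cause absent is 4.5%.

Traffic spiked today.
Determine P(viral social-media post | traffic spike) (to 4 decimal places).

Under noisy-OR, P(traffic spike | causes) = 1 − (1−0.045)·∏(1−qᵢ) over the active causes.
By total probability over the 4 (viral social-media post, newsletter send) configurations:
  P(traffic spike) = 0.045*0.82*0.5 + 0.93315*0.82*0.5 + 0.89495*0.18*0.5 + 0.992646*0.18*0.5
        = 0.018450 + 0.382591 + 0.080546 + 0.089338 = 0.570925
Configurations with viral social-media post contribute 0.169884, so
  P(viral social-media post | traffic spike) = 0.169884 / 0.570925 ≈ 0.2976

P(viral social-media post | traffic spike) ≈ 0.2976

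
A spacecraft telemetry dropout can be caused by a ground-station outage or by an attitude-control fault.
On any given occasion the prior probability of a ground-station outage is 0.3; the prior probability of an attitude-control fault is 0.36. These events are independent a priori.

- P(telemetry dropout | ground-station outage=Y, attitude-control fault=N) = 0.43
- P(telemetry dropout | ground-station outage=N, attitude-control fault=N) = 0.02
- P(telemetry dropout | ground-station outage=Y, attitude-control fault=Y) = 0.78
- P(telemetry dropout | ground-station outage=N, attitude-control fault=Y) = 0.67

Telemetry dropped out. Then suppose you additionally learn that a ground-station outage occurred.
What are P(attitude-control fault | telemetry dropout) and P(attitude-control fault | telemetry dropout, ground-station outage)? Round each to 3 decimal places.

P(telemetry dropout) = 0.02·0.7·0.64 + 0.67·0.7·0.36 + 0.43·0.3·0.64 + 0.78·0.3·0.36 = 0.008960 + 0.168840 + 0.082560 + 0.084240 = 0.344600
The attitude-control fault-present share is 0.168840 + 0.084240 = 0.253080.
Hence the posterior is 0.253080/0.344600 ≈ 0.734.

With the extra evidence:
P(telemetry dropout | ground-station outage) = 0.43*0.64 + 0.78*0.36 = 0.275200 + 0.280800 = 0.556000
Restricting to configurations with attitude-control fault present: 0.78*0.36 = 0.280800.
So P(attitude-control fault | telemetry dropout, ground-station outage) = 0.280800/0.556000 ≈ 0.505.
— ground-station outage explains away the evidence for attitude-control fault.

P(attitude-control fault | telemetry dropout) ≈ 0.734; P(attitude-control fault | telemetry dropout, ground-station outage) ≈ 0.505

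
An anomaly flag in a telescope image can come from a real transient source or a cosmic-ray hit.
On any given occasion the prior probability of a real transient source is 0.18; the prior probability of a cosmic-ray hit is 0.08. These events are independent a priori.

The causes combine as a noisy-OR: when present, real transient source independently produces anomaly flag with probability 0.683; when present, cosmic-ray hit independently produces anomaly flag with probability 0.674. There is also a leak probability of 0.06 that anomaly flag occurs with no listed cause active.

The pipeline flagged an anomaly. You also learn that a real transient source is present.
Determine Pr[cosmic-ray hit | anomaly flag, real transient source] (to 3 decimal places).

Pr[cosmic-ray hit | anomaly flag, real transient source] ≈ 0.101

Under noisy-OR, P(anomaly flag | causes) = 1 − (1−0.06)·∏(1−qᵢ) over the active causes.
Sum P(anomaly flag|·) weighted by the priors over both values of cosmic-ray hit:
  P(anomaly flag | real transient source) = 0.70202×0.92 + 0.902859×0.08
        = 0.645858 + 0.072229 = 0.718087
Keeping only the cosmic-ray hit-present terms gives 0.072229, so
  P(cosmic-ray hit | anomaly flag, real transient source) = 0.072229 / 0.718087 ≈ 0.101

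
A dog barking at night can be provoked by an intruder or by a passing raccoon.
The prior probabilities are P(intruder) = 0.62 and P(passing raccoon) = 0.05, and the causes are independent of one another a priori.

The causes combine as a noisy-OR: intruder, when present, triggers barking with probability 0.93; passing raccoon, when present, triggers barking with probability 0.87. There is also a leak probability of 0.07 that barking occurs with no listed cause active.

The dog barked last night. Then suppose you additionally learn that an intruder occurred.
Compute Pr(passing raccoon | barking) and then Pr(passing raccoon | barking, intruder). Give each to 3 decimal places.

Pr(passing raccoon | barking) ≈ 0.076; Pr(passing raccoon | barking, intruder) ≈ 0.053

Under noisy-OR, P(barking | causes) = 1 − (1−0.07)·∏(1−qᵢ) over the active causes.
Weight on passing raccoon=true, given the evidence: 0.016703 + 0.030738 = 0.047441
Denominator P(barking): 0.07·0.38·0.95 + 0.8791·0.38·0.05 + 0.9349·0.62·0.95 + 0.991537·0.62·0.05 = 0.623367
P(passing raccoon | barking) = 0.047441/0.623367 ≈ 0.076

Now also conditioning on intruder=true:
P(barking | intruder) = 0.9349*0.95 + 0.991537*0.05 = 0.888155 + 0.049577 = 0.937732
Of this, 0.049577 comes from 0.991537*0.05 (the passing raccoon=true cases).
Hence the posterior is 0.049577/0.937732 ≈ 0.053.
— intruder explains away the evidence for passing raccoon.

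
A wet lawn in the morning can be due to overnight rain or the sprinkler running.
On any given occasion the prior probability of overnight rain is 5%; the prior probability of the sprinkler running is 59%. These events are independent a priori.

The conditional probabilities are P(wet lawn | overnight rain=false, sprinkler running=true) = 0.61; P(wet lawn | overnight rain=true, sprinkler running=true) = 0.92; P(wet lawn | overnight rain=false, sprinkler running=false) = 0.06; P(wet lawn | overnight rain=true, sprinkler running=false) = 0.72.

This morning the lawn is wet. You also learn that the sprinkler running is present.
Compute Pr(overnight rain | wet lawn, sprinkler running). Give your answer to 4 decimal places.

Enumerate both values of overnight rain and weight by the priors:
  P(wet lawn | sprinkler running) = 0.61*0.95 + 0.92*0.05
        = 0.579500 + 0.046000 = 0.625500
Keeping only the overnight rain-present terms gives 0.046000, so
  P(overnight rain | wet lawn, sprinkler running) = 0.046000 / 0.625500 ≈ 0.0735

Pr(overnight rain | wet lawn, sprinkler running) ≈ 0.0735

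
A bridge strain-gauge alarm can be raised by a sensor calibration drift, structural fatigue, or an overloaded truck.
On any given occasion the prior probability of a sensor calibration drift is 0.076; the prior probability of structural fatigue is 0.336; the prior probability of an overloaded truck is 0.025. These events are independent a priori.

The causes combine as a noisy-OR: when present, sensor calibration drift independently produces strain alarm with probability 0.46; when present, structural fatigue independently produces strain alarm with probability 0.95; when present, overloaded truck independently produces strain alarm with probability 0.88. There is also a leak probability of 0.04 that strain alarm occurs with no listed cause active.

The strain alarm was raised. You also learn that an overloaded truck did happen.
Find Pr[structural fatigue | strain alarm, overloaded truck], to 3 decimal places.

Pr[structural fatigue | strain alarm, overloaded truck] ≈ 0.361

Under noisy-OR, P(strain alarm | causes) = 1 − (1−0.04)·∏(1−qᵢ) over the active causes.
Weight on structural fatigue=true, given the evidence: 0.308676 + 0.025457 = 0.334133
Normalizer over all consistent configurations: 0.8848*0.924*0.664 + 0.99424*0.924*0.336 + 0.937792*0.076*0.664 + 0.99689*0.076*0.336 = 0.924315
P(structural fatigue | strain alarm, overloaded truck) = 0.334133/0.924315 ≈ 0.361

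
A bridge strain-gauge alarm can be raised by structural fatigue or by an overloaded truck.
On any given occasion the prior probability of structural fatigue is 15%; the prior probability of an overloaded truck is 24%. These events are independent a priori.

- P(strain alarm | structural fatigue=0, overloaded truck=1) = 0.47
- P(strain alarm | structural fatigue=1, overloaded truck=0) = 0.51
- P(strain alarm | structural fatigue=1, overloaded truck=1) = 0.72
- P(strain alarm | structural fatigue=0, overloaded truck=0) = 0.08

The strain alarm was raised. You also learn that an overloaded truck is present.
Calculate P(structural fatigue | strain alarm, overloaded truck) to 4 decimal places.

P(structural fatigue | strain alarm, overloaded truck) ≈ 0.2128

Sum P(strain alarm|·) weighted by the priors over both values of structural fatigue:
  P(strain alarm | overloaded truck) = 0.47*0.85 + 0.72*0.15
        = 0.399500 + 0.108000 = 0.507500
Keeping only the structural fatigue-present terms gives 0.108000, so
  P(structural fatigue | strain alarm, overloaded truck) = 0.108000 / 0.507500 ≈ 0.2128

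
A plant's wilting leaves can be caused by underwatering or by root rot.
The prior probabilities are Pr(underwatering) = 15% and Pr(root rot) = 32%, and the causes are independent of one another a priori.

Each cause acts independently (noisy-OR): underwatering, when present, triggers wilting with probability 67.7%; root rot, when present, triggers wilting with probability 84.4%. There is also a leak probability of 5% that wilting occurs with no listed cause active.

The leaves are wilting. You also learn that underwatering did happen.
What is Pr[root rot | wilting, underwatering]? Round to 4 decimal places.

Under noisy-OR, P(wilting | causes) = 1 − (1−0.05)·∏(1−qᵢ) over the active causes.
Numerator (weight on configurations with root rot): 0.952131×0.32 = 0.304682
The normalizing constant is 0.69315×0.68 + 0.952131×0.32 = 0.776024
P(root rot | wilting, underwatering) = 0.304682/0.776024 ≈ 0.3926

Pr[root rot | wilting, underwatering] ≈ 0.3926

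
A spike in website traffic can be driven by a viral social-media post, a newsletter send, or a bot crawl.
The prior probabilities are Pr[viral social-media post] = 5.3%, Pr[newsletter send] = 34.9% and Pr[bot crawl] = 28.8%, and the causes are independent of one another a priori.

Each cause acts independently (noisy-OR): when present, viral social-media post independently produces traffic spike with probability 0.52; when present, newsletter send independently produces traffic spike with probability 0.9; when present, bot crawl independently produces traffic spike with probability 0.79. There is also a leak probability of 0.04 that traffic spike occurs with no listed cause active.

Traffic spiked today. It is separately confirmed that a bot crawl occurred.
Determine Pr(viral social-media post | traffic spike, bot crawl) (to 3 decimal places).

Pr(viral social-media post | traffic spike, bot crawl) ≈ 0.057

Under noisy-OR, P(traffic spike | causes) = 1 − (1−0.04)·∏(1−qᵢ) over the active causes.
Weight on viral social-media post=true, given the evidence: 0.031164 + 0.018318 = 0.049482
Normalizer over all consistent configurations: 0.7984·0.947·0.651 + 0.97984·0.947·0.349 + 0.903232·0.053·0.651 + 0.990323·0.053·0.349 = 0.865533
Posterior = 0.049482 / 0.865533 ≈ 0.057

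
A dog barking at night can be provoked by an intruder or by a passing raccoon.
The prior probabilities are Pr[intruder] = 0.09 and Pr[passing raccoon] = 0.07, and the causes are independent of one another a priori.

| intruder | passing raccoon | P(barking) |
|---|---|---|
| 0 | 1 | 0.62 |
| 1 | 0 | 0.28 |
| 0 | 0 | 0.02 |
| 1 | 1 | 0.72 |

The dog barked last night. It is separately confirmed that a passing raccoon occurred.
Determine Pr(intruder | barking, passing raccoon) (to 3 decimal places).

Pr(intruder | barking, passing raccoon) ≈ 0.103

P(barking | passing raccoon) = 0.62·0.91 + 0.72·0.09 = 0.564200 + 0.064800 = 0.629000
Of this, 0.064800 comes from 0.72·0.09 (the intruder=true cases).
Hence the posterior is 0.064800/0.629000 ≈ 0.103.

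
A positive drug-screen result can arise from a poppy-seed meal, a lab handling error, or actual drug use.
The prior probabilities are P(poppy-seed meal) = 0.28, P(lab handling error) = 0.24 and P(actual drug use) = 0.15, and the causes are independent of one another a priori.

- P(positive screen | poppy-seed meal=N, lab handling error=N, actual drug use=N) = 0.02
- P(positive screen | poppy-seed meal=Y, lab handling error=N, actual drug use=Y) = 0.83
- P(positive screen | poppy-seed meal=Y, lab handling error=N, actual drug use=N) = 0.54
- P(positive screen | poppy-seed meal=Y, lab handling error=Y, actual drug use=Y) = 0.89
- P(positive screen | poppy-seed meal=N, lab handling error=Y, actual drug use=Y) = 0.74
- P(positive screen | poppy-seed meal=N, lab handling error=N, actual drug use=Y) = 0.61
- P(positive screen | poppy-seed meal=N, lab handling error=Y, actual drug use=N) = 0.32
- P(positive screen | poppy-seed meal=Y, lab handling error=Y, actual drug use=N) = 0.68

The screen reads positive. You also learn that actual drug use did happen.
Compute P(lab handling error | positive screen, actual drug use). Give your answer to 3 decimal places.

P(lab handling error | positive screen, actual drug use) ≈ 0.269

P(positive screen | actual drug use) = 0.61·0.72·0.76 + 0.74·0.72·0.24 + 0.83·0.28·0.76 + 0.89·0.28·0.24 = 0.333792 + 0.127872 + 0.176624 + 0.059808 = 0.698096
Of this, 0.187680 comes from 0.127872 + 0.059808 (the lab handling error=true cases).
Hence the posterior is 0.187680/0.698096 ≈ 0.269.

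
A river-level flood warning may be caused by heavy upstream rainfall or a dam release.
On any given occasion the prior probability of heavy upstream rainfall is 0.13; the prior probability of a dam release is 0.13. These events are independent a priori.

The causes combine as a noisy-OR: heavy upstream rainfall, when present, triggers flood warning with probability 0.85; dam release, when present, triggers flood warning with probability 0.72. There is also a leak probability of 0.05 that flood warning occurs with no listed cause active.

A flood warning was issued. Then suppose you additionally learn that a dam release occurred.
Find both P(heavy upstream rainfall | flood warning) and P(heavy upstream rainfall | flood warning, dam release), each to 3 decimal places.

Under noisy-OR, P(flood warning | causes) = 1 − (1−0.05)·∏(1−qᵢ) over the active causes.
Numerator (weight on configurations with heavy upstream rainfall): 0.096983 + 0.016226 = 0.113209
Normalizer over all consistent configurations: 0.05×0.87×0.87 + 0.734×0.87×0.13 + 0.8575×0.13×0.87 + 0.9601×0.13×0.13 = 0.234069
P(heavy upstream rainfall | flood warning) = 0.113209/0.234069 ≈ 0.484

With the extra evidence:
P(flood warning | dam release) = 0.734*0.87 + 0.9601*0.13 = 0.638580 + 0.124813 = 0.763393
Of this, 0.124813 comes from 0.9601*0.13 (the heavy upstream rainfall=true cases).
Hence the posterior is 0.124813/0.763393 ≈ 0.163.

P(heavy upstream rainfall | flood warning) ≈ 0.484; P(heavy upstream rainfall | flood warning, dam release) ≈ 0.163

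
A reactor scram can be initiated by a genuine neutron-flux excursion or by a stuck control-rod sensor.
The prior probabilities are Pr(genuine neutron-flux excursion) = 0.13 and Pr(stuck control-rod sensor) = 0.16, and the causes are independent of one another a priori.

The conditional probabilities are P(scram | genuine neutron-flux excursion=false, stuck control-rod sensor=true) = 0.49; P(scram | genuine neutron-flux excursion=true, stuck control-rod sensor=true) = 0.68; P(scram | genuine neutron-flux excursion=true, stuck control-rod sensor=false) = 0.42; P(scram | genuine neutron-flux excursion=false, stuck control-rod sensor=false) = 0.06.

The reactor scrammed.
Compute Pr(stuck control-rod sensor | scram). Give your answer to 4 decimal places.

P(scram) = 0.06*0.87*0.84 + 0.49*0.87*0.16 + 0.42*0.13*0.84 + 0.68*0.13*0.16 = 0.043848 + 0.068208 + 0.045864 + 0.014144 = 0.172064
Restricting to configurations with stuck control-rod sensor present: 0.068208 + 0.014144 = 0.082352.
Hence the posterior is 0.082352/0.172064 ≈ 0.4786.

Pr(stuck control-rod sensor | scram) ≈ 0.4786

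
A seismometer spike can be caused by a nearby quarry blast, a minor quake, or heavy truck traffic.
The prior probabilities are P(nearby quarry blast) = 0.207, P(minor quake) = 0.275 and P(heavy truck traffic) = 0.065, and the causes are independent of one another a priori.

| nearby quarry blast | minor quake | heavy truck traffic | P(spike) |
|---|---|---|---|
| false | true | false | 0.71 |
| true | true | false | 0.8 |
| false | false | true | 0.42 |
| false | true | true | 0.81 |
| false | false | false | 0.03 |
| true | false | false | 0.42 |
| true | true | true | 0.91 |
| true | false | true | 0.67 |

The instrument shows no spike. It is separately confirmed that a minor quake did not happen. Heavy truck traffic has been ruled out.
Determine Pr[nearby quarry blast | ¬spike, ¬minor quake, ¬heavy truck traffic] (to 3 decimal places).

P(¬spike | ¬minor quake, ¬heavy truck traffic) = 0.97·0.793 + 0.58·0.207 = 0.769210 + 0.120060 = 0.889270
The nearby quarry blast-present share is 0.58·0.207 = 0.120060.
Hence the posterior is 0.120060/0.889270 ≈ 0.135.

Pr[nearby quarry blast | ¬spike, ¬minor quake, ¬heavy truck traffic] ≈ 0.135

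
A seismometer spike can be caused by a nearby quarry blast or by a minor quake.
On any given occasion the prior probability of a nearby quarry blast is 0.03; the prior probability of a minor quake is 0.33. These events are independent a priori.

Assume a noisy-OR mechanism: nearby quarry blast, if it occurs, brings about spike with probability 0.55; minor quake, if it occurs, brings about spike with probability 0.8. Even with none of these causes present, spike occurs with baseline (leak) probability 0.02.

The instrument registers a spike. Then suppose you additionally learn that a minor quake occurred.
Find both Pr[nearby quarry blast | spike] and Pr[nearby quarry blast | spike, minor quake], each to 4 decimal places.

Pr[nearby quarry blast | spike] ≈ 0.0697; Pr[nearby quarry blast | spike, minor quake] ≈ 0.0339

Under noisy-OR, P(spike | causes) = 1 − (1−0.02)·∏(1−qᵢ) over the active causes.
Weight on nearby quarry blast=true, given the evidence: 0.011236 + 0.009027 = 0.020263
Denominator P(spike): 0.02×0.97×0.67 + 0.804×0.97×0.33 + 0.559×0.03×0.67 + 0.9118×0.03×0.33 = 0.290621
P(nearby quarry blast | spike) = 0.020263/0.290621 ≈ 0.0697

Now also conditioning on minor quake=true:
P(spike | minor quake) = 0.804*0.97 + 0.9118*0.03 = 0.779880 + 0.027354 = 0.807234
Of this, 0.027354 comes from 0.9118*0.03 (the nearby quarry blast=true cases).
P(nearby quarry blast | spike, minor quake) = 0.027354 / 0.807234 ≈ 0.0339
Conditioning on minor quake lowers the posterior on nearby quarry blast: the classic explaining-away effect in a common-effect structure.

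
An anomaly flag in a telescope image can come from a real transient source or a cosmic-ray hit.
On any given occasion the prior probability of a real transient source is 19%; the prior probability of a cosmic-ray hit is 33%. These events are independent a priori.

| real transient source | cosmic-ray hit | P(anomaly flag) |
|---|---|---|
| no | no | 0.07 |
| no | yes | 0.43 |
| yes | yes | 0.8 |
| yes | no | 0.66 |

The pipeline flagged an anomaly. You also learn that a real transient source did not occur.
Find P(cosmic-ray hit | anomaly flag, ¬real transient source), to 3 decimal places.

P(cosmic-ray hit | anomaly flag, ¬real transient source) ≈ 0.752

Sum P(anomaly flag|·) weighted by the priors over both values of cosmic-ray hit:
  P(anomaly flag | ¬real transient source) = 0.07*0.67 + 0.43*0.33
        = 0.046900 + 0.141900 = 0.188800
Keeping only the cosmic-ray hit-present terms gives 0.141900, so
  P(cosmic-ray hit | anomaly flag, ¬real transient source) = 0.141900 / 0.188800 ≈ 0.752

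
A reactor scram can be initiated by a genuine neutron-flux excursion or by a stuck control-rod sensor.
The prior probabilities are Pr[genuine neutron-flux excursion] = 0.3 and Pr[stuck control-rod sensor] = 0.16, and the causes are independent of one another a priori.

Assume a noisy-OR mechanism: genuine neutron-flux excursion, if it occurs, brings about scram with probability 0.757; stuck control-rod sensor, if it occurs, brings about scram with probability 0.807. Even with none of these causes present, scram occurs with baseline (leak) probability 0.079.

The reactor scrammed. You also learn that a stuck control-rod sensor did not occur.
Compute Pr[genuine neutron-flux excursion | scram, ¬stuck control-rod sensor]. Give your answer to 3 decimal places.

Pr[genuine neutron-flux excursion | scram, ¬stuck control-rod sensor] ≈ 0.808

Under noisy-OR, P(scram | causes) = 1 − (1−0.079)·∏(1−qᵢ) over the active causes.
Weight on genuine neutron-flux excursion=true, given the evidence: 0.776197×0.3 = 0.232859
Denominator P(scram | ¬stuck control-rod sensor): 0.079×0.7 + 0.776197×0.3 = 0.288159
Posterior = 0.232859 / 0.288159 ≈ 0.808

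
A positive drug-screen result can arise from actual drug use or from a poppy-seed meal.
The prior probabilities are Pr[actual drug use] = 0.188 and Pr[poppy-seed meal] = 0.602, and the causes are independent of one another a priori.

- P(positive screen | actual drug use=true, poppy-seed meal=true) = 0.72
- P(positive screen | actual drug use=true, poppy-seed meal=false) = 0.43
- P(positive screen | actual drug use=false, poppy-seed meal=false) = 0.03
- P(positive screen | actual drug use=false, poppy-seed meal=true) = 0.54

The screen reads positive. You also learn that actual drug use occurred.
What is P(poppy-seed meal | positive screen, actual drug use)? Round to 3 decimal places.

P(poppy-seed meal | positive screen, actual drug use) ≈ 0.717

Numerator (weight on configurations with poppy-seed meal): 0.72·0.602 = 0.433440
Normalizer over all consistent configurations: 0.43·0.398 + 0.72·0.602 = 0.604580
P(poppy-seed meal | positive screen, actual drug use) = 0.433440/0.604580 ≈ 0.717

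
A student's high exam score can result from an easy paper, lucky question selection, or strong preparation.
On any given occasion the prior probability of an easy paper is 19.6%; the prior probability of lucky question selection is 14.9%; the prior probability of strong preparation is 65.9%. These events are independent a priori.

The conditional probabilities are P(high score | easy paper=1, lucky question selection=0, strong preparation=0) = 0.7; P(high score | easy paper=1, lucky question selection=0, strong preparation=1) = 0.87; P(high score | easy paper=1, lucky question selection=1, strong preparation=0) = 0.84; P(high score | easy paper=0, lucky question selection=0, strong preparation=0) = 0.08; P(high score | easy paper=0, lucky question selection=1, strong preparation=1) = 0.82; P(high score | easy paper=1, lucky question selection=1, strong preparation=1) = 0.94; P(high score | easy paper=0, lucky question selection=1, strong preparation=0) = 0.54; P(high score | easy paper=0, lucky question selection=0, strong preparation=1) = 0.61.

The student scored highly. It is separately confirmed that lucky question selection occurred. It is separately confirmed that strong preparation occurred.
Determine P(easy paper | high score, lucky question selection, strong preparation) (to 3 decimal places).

For the numerator, keep only easy paper=true terms: 0.94·0.196 = 0.184240
Denominator P(high score | lucky question selection, strong preparation): 0.82·0.804 + 0.94·0.196 = 0.843520
P(easy paper | high score, lucky question selection, strong preparation) = 0.184240/0.843520 ≈ 0.218

P(easy paper | high score, lucky question selection, strong preparation) ≈ 0.218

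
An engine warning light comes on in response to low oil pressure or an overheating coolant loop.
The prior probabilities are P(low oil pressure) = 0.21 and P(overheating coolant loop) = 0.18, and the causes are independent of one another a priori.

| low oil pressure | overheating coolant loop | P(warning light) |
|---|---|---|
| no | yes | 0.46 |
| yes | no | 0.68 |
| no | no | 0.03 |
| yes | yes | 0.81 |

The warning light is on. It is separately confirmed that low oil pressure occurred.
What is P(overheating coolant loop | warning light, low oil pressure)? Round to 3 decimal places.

P(warning light | low oil pressure) = 0.68·0.82 + 0.81·0.18 = 0.557600 + 0.145800 = 0.703400
The overheating coolant loop-present share is 0.81·0.18 = 0.145800.
So P(overheating coolant loop | warning light, low oil pressure) = 0.145800/0.703400 ≈ 0.207.

P(overheating coolant loop | warning light, low oil pressure) ≈ 0.207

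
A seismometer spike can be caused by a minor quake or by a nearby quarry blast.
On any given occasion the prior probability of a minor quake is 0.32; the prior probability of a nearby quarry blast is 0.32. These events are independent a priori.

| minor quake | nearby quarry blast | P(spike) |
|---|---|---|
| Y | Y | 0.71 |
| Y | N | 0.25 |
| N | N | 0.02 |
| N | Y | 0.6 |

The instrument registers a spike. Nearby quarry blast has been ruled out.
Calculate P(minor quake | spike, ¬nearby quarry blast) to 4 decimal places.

Enumerate both values of minor quake and weight by the priors:
  P(spike | ¬nearby quarry blast) = 0.02*0.68 + 0.25*0.32
        = 0.013600 + 0.080000 = 0.093600
Configurations with minor quake contribute 0.080000, so
  P(minor quake | spike, ¬nearby quarry blast) = 0.080000 / 0.093600 ≈ 0.8547

P(minor quake | spike, ¬nearby quarry blast) ≈ 0.8547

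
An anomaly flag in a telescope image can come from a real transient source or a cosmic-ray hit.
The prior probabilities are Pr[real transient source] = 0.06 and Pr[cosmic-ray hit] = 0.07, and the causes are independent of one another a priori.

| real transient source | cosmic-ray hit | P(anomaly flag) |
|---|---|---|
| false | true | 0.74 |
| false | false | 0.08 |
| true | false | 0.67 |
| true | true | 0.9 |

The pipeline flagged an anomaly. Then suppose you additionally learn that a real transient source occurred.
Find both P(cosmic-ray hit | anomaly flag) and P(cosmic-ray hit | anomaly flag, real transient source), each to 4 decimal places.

P(cosmic-ray hit | anomaly flag) ≈ 0.3284; P(cosmic-ray hit | anomaly flag, real transient source) ≈ 0.0918

Enumerate the 4 (real transient source, cosmic-ray hit) configurations and weight by the priors:
  P(anomaly flag) = 0.08*0.94*0.93 + 0.74*0.94*0.07 + 0.67*0.06*0.93 + 0.9*0.06*0.07
        = 0.069936 + 0.048692 + 0.037386 + 0.003780 = 0.159794
The terms with cosmic-ray hit present sum to 0.052472, so
  P(cosmic-ray hit | anomaly flag) = 0.052472 / 0.159794 ≈ 0.3284

Now condition on the additional information:
P(anomaly flag | real transient source) = 0.67*0.93 + 0.9*0.07 = 0.623100 + 0.063000 = 0.686100
The cosmic-ray hit-present share is 0.9*0.07 = 0.063000.
P(cosmic-ray hit | anomaly flag, real transient source) = 0.063000 / 0.686100 ≈ 0.0918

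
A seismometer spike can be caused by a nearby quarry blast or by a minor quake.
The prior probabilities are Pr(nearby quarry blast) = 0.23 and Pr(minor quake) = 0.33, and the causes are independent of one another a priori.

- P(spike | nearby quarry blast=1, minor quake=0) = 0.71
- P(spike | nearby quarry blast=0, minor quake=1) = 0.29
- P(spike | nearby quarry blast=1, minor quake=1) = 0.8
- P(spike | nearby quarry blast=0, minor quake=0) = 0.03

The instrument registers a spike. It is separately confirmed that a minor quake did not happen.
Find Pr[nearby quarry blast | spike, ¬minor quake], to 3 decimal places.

Pr[nearby quarry blast | spike, ¬minor quake] ≈ 0.876

P(spike | ¬minor quake) = 0.03*0.77 + 0.71*0.23 = 0.023100 + 0.163300 = 0.186400
Of this, 0.163300 comes from 0.71*0.23 (the nearby quarry blast=true cases).
P(nearby quarry blast | spike, ¬minor quake) = 0.163300 / 0.186400 ≈ 0.876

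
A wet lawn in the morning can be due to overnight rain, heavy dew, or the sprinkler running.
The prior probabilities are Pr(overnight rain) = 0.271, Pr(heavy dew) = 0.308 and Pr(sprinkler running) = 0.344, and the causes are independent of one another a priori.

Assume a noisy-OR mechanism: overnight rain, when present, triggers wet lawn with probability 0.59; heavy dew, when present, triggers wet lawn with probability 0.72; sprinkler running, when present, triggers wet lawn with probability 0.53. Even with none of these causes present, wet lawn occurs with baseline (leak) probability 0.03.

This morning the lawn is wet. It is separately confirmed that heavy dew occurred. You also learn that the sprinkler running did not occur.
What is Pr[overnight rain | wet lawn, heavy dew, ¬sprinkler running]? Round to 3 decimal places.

Pr[overnight rain | wet lawn, heavy dew, ¬sprinkler running] ≈ 0.312

Under noisy-OR, P(wet lawn | causes) = 1 − (1−0.03)·∏(1−qᵢ) over the active causes.
P(wet lawn | heavy dew, ¬sprinkler running) = 0.7284*0.729 + 0.888644*0.271 = 0.531004 + 0.240823 = 0.771827
Restricting to configurations with overnight rain present: 0.888644*0.271 = 0.240823.
P(overnight rain | wet lawn, heavy dew, ¬sprinkler running) = 0.240823 / 0.771827 ≈ 0.312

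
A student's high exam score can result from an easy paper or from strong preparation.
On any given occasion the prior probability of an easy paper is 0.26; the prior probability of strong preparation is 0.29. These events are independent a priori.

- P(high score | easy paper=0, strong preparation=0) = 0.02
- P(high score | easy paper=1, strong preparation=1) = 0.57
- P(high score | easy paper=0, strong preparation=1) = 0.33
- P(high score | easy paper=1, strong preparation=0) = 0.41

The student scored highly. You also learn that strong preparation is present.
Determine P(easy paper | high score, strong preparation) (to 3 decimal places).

P(easy paper | high score, strong preparation) ≈ 0.378

Enumerate both values of easy paper and weight by the priors:
  P(high score | strong preparation) = 0.33*0.74 + 0.57*0.26
        = 0.244200 + 0.148200 = 0.392400
Keeping only the easy paper-present terms gives 0.148200, so
  P(easy paper | high score, strong preparation) = 0.148200 / 0.392400 ≈ 0.378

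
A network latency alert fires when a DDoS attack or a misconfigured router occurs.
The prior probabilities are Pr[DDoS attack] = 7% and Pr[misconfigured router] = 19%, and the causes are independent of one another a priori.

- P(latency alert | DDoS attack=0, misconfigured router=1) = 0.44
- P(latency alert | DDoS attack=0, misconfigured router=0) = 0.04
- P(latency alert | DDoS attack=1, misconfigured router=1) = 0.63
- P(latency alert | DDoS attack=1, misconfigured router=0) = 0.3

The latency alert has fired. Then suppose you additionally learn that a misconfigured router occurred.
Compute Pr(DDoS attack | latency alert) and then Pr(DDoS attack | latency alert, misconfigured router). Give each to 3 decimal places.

Pr(DDoS attack | latency alert) ≈ 0.191; Pr(DDoS attack | latency alert, misconfigured router) ≈ 0.097

Numerator (weight on configurations with DDoS attack): 0.017010 + 0.008379 = 0.025389
Normalizer over all consistent configurations: 0.04×0.93×0.81 + 0.44×0.93×0.19 + 0.3×0.07×0.81 + 0.63×0.07×0.19 = 0.133269
Posterior = 0.025389 / 0.133269 ≈ 0.191

With the extra evidence:
Enumerate both values of DDoS attack and weight by the priors:
  P(latency alert | misconfigured router) = 0.44×0.93 + 0.63×0.07
        = 0.409200 + 0.044100 = 0.453300
Keeping only the DDoS attack-present terms gives 0.044100, so
  P(DDoS attack | latency alert, misconfigured router) = 0.044100 / 0.453300 ≈ 0.097
The drop from 0.191 to 0.097 is the explaining-away (discounting) effect.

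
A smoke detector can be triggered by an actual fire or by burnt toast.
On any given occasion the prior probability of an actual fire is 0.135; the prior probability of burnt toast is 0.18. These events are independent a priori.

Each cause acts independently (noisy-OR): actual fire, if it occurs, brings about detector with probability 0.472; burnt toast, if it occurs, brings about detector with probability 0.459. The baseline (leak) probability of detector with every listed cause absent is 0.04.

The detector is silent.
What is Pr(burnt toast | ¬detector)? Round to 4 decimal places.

Under noisy-OR, P(detector | causes) = 1 − (1−0.04)·∏(1−qᵢ) over the active causes.
P(¬detector) = 0.96*0.865*0.82 + 0.51936*0.865*0.18 + 0.50688*0.135*0.82 + 0.274222*0.135*0.18 = 0.680928 + 0.080864 + 0.056112 + 0.006664 = 0.824568
Restricting to configurations with burnt toast present: 0.080864 + 0.006664 = 0.087528.
P(burnt toast | ¬detector) = 0.087528 / 0.824568 ≈ 0.1062

Pr(burnt toast | ¬detector) ≈ 0.1062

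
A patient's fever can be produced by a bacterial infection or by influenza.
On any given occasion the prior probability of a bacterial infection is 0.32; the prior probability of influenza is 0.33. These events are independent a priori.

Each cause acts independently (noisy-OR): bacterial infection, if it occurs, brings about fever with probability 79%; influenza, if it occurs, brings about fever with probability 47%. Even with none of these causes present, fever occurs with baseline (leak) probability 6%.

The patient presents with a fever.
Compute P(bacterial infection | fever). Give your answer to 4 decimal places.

P(bacterial infection | fever) ≈ 0.6558

Under noisy-OR, P(fever | causes) = 1 − (1−0.06)·∏(1−qᵢ) over the active causes.
Sum P(fever|·) weighted by the priors over the 4 (bacterial infection, influenza) configurations:
  P(fever) = 0.06×0.68×0.67 + 0.5018×0.68×0.33 + 0.8026×0.32×0.67 + 0.895378×0.32×0.33
        = 0.027336 + 0.112604 + 0.172077 + 0.094552 = 0.406569
Configurations with bacterial infection contribute 0.266629, so
  P(bacterial infection | fever) = 0.266629 / 0.406569 ≈ 0.6558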